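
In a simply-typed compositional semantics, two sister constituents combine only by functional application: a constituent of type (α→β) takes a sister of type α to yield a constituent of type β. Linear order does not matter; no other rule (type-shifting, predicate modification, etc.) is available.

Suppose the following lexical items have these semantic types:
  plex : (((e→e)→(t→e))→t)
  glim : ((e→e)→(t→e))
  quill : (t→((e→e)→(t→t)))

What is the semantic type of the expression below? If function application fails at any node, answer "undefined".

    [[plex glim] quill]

((e→e)→(t→t))

At [plex glim], plex : (((e→e)→(t→e))→t) takes glim : ((e→e)→(t→e)), giving t.
At [[plex glim] quill], quill : (t→((e→e)→(t→t))) takes [plex glim] : t, giving ((e→e)→(t→t)).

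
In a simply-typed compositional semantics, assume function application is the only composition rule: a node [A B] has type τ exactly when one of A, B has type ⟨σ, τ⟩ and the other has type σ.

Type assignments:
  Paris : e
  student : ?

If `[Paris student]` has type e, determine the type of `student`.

⟨e, e⟩

[Paris student] must have type e. The sister Paris has type e; that is not a function onto e, so student must be the functor, of type ⟨e, e⟩.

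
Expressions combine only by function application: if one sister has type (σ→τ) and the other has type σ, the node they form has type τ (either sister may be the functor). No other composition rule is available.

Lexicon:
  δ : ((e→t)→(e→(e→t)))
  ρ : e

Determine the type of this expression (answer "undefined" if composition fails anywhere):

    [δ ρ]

[δ ρ]: ((e→t)→(e→(e→t))) and e cannot combine by function application — type clash.

undefined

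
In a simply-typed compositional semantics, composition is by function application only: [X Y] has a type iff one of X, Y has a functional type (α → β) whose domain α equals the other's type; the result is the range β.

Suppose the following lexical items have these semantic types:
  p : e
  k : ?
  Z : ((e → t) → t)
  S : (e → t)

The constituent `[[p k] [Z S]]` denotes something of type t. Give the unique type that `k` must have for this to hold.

(e → (t → t))

For [[p k] [Z S]] to have type t with [Z S] of type t, [p k] must be the function: [p k] : (t → t).
For [p k] to have type (t → t) with p of type e, k must be the function: k : (e → (t → t)).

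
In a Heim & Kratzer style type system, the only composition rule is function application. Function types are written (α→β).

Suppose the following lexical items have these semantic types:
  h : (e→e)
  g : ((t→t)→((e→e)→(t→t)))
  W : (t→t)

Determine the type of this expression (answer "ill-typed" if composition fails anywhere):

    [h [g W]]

[g W]: ((t→t)→((e→e)→(t→t))) applied to (t→t) yields ((e→e)→(t→t)).
[h [g W]]: ((e→e)→(t→t)) applied to (e→e) yields (t→t).

(t→t)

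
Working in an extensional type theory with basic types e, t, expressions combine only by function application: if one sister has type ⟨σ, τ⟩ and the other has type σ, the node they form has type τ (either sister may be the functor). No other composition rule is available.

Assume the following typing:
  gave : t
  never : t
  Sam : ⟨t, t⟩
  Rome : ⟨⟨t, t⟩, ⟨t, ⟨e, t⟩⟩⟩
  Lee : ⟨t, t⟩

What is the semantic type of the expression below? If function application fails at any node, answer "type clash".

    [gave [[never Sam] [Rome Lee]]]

type clash

[never Sam]: ⟨t, t⟩ applied to t yields t.
[Rome Lee]: ⟨⟨t, t⟩, ⟨t, ⟨e, t⟩⟩⟩ applied to ⟨t, t⟩ yields ⟨t, ⟨e, t⟩⟩.
[[never Sam] [Rome Lee]]: ⟨t, ⟨e, t⟩⟩ applied to t yields ⟨e, t⟩.
[gave [[never Sam] [Rome Lee]]]: t and ⟨e, t⟩ cannot combine by function application — type clash.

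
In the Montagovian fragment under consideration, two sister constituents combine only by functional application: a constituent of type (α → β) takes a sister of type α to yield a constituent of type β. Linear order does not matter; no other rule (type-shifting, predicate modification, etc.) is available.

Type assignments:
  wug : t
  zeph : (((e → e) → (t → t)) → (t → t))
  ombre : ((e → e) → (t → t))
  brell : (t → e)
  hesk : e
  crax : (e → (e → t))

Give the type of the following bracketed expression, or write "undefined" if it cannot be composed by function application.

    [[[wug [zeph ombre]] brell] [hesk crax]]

t

[zeph ombre]: functor zeph : (((e → e) → (t → t)) → (t → t)), argument ombre : ((e → e) → (t → t)); result (t → t).
[wug [zeph ombre]]: functor [zeph ombre] : (t → t), argument wug : t; result t.
[[wug [zeph ombre]] brell]: functor brell : (t → e), argument [wug [zeph ombre]] : t; result e.
[hesk crax]: functor crax : (e → (e → t)), argument hesk : e; result (e → t).
[[[wug [zeph ombre]] brell] [hesk crax]]: functor [hesk crax] : (e → t), argument [[wug [zeph ombre]] brell] : e; result t.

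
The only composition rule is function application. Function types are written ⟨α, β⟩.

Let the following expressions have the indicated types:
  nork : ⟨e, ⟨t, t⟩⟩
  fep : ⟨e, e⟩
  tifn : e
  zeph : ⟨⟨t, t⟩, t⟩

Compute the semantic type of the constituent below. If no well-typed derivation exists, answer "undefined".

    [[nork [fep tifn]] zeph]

[fep tifn] — fep of type ⟨e, e⟩ combines with tifn of type e: type e.
[nork [fep tifn]] — nork of type ⟨e, ⟨t, t⟩⟩ combines with [fep tifn] of type e: type ⟨t, t⟩.
[[nork [fep tifn]] zeph] — zeph of type ⟨⟨t, t⟩, t⟩ combines with [nork [fep tifn]] of type ⟨t, t⟩: type t.

t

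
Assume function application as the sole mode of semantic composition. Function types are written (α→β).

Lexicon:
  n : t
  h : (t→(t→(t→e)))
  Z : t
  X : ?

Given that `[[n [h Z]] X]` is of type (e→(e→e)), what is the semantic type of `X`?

At [[n [h Z]] X] (required: (e→(e→e))): [n [h Z]] is (t→e), which is not a function with range (e→(e→e)); hence X is the functor — type ((t→e)→(e→(e→e))).

((t→e)→(e→(e→e)))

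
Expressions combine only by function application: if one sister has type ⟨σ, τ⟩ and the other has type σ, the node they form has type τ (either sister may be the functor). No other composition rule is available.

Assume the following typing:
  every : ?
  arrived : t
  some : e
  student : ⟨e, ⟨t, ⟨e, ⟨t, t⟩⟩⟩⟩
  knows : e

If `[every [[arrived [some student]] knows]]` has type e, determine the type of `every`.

⟨⟨t, t⟩, e⟩

At [every [[arrived [some student]] knows]] (required: e): [[arrived [some student]] knows] is ⟨t, t⟩, which is not a function with range e; hence every is the functor — type ⟨⟨t, t⟩, e⟩.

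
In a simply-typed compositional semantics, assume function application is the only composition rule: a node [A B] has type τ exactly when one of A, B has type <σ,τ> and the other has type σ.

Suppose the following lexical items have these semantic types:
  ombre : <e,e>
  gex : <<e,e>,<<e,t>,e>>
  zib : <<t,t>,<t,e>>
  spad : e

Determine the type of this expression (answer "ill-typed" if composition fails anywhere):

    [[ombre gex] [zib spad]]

[ombre gex] — gex of type <<e,e>,<<e,t>,e>> combines with ombre of type <e,e>: type <<e,t>,e>.
[zib spad]: <<t,t>,<t,e>> with e — neither is a function whose domain matches the other; composition fails here.

ill-typed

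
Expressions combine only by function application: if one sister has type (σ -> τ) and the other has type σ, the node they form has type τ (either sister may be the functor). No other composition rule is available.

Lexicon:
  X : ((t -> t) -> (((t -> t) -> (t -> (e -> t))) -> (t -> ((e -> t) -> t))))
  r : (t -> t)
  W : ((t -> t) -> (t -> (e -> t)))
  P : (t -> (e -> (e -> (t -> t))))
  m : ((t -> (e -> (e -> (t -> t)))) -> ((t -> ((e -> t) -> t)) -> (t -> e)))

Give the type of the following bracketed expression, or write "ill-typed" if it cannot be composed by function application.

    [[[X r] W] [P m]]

At [X r], X : ((t -> t) -> (((t -> t) -> (t -> (e -> t))) -> (t -> ((e -> t) -> t)))) takes r : (t -> t), giving (((t -> t) -> (t -> (e -> t))) -> (t -> ((e -> t) -> t))).
At [[X r] W], [X r] : (((t -> t) -> (t -> (e -> t))) -> (t -> ((e -> t) -> t))) takes W : ((t -> t) -> (t -> (e -> t))), giving (t -> ((e -> t) -> t)).
At [P m], m : ((t -> (e -> (e -> (t -> t)))) -> ((t -> ((e -> t) -> t)) -> (t -> e))) takes P : (t -> (e -> (e -> (t -> t)))), giving ((t -> ((e -> t) -> t)) -> (t -> e)).
At [[[X r] W] [P m]], [P m] : ((t -> ((e -> t) -> t)) -> (t -> e)) takes [[X r] W] : (t -> ((e -> t) -> t)), giving (t -> e).

(t -> e)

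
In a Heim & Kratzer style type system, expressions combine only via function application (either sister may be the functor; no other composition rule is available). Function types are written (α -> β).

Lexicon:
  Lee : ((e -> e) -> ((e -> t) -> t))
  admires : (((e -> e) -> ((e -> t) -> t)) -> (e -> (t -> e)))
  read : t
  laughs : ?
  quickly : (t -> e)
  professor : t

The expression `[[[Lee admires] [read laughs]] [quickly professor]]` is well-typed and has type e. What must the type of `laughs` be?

(t -> ((e -> (t -> e)) -> (e -> e)))

For [[[Lee admires] [read laughs]] [quickly professor]] to have type e with [quickly professor] of type e, [[Lee admires] [read laughs]] must be the function: [[Lee admires] [read laughs]] : (e -> e).
For [[Lee admires] [read laughs]] to have type (e -> e) with [Lee admires] of type (e -> (t -> e)), [read laughs] must be the function: [read laughs] : ((e -> (t -> e)) -> (e -> e)).
For [read laughs] to have type ((e -> (t -> e)) -> (e -> e)) with read of type t, laughs must be the function: laughs : (t -> ((e -> (t -> e)) -> (e -> e))).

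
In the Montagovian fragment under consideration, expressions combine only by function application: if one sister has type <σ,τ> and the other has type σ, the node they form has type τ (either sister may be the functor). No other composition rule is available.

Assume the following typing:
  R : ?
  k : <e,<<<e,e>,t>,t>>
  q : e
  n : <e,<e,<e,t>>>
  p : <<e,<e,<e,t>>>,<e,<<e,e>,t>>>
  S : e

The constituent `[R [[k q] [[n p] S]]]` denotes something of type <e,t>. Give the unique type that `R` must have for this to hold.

<t,<e,t>>

[R [[k q] [[n p] S]]] is required to be <e,t>. [[k q] [[n p] S]] : t cannot yield <e,t> as functor, so R : <t,<e,t>>.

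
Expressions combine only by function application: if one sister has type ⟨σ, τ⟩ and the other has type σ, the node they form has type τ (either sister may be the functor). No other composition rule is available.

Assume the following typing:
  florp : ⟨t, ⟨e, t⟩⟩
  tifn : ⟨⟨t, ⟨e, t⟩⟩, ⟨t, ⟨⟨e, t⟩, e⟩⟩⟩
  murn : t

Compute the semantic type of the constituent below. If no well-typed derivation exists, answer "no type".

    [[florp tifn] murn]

⟨⟨e, t⟩, e⟩

[florp tifn]: functor tifn : ⟨⟨t, ⟨e, t⟩⟩, ⟨t, ⟨⟨e, t⟩, e⟩⟩⟩, argument florp : ⟨t, ⟨e, t⟩⟩; result ⟨t, ⟨⟨e, t⟩, e⟩⟩.
[[florp tifn] murn]: functor [florp tifn] : ⟨t, ⟨⟨e, t⟩, e⟩⟩, argument murn : t; result ⟨⟨e, t⟩, e⟩.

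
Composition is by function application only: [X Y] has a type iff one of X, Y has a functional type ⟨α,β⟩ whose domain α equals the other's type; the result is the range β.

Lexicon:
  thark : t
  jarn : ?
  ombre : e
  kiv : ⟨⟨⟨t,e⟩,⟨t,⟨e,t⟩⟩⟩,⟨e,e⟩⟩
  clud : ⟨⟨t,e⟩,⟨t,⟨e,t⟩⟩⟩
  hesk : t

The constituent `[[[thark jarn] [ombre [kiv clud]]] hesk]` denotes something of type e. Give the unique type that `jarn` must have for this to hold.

⟨t,⟨e,⟨t,e⟩⟩⟩

[[[thark jarn] [ombre [kiv clud]]] hesk] is required to be e. hesk : t cannot yield e as functor, so [[thark jarn] [ombre [kiv clud]]] : ⟨t,e⟩.
[[thark jarn] [ombre [kiv clud]]] is required to be ⟨t,e⟩. [ombre [kiv clud]] : e cannot yield ⟨t,e⟩ as functor, so [thark jarn] : ⟨e,⟨t,e⟩⟩.
[thark jarn] is required to be ⟨e,⟨t,e⟩⟩. thark : t cannot yield ⟨e,⟨t,e⟩⟩ as functor, so jarn : ⟨t,⟨e,⟨t,e⟩⟩⟩.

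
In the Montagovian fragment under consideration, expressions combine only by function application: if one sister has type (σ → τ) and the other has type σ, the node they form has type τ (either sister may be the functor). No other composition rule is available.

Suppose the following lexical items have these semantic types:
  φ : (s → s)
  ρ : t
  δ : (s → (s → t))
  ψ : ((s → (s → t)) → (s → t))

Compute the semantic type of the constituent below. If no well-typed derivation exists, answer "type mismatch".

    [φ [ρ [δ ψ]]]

type mismatch

At [δ ψ], ψ : ((s → (s → t)) → (s → t)) takes δ : (s → (s → t)), giving (s → t).
[ρ [δ ψ]]: t with (s → t) — neither is a function whose domain matches the other; composition fails here.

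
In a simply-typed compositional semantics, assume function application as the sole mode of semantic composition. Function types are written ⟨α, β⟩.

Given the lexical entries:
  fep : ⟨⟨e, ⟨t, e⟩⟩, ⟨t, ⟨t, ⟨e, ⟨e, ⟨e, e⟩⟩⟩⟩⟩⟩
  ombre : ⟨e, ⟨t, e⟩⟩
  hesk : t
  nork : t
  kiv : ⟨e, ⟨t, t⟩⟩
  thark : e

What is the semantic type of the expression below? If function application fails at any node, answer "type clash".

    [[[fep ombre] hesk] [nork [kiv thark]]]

⟨e, ⟨e, ⟨e, e⟩⟩⟩

[fep ombre] — fep of type ⟨⟨e, ⟨t, e⟩⟩, ⟨t, ⟨t, ⟨e, ⟨e, ⟨e, e⟩⟩⟩⟩⟩⟩ combines with ombre of type ⟨e, ⟨t, e⟩⟩: type ⟨t, ⟨t, ⟨e, ⟨e, ⟨e, e⟩⟩⟩⟩⟩.
[[fep ombre] hesk] — [fep ombre] of type ⟨t, ⟨t, ⟨e, ⟨e, ⟨e, e⟩⟩⟩⟩⟩ combines with hesk of type t: type ⟨t, ⟨e, ⟨e, ⟨e, e⟩⟩⟩⟩.
[kiv thark] — kiv of type ⟨e, ⟨t, t⟩⟩ combines with thark of type e: type ⟨t, t⟩.
[nork [kiv thark]] — [kiv thark] of type ⟨t, t⟩ combines with nork of type t: type t.
[[[fep ombre] hesk] [nork [kiv thark]]] — [[fep ombre] hesk] of type ⟨t, ⟨e, ⟨e, ⟨e, e⟩⟩⟩⟩ combines with [nork [kiv thark]] of type t: type ⟨e, ⟨e, ⟨e, e⟩⟩⟩.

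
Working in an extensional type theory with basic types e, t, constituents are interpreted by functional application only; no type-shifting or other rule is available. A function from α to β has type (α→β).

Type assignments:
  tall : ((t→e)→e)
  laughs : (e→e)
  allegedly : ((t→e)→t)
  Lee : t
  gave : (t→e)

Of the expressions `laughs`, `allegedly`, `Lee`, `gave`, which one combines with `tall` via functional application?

gave

laughs : (e→e) — does not combine with tall.
allegedly : ((t→e)→t) — does not combine with tall.
Lee : t — does not combine with tall.
gave — combines: tall : ((t→e)→e) takes gave : (t→e) as argument, giving e.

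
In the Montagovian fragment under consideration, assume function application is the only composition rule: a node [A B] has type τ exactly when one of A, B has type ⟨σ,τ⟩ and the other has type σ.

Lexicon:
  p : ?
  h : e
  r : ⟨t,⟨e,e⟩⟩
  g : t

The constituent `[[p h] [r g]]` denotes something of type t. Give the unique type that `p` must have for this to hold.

At [[p h] [r g]] (required: t): [r g] is ⟨e,e⟩, which is not a function with range t; hence [p h] is the functor — type ⟨⟨e,e⟩,t⟩.
At [p h] (required: ⟨⟨e,e⟩,t⟩): h is e, which is not a function with range ⟨⟨e,e⟩,t⟩; hence p is the functor — type ⟨e,⟨⟨e,e⟩,t⟩⟩.

⟨e,⟨⟨e,e⟩,t⟩⟩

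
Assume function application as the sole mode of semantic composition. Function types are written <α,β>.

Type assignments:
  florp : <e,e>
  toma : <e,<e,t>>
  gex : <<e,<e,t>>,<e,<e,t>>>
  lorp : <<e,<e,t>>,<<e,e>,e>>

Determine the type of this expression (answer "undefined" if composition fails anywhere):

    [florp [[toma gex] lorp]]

e

[toma gex] — gex of type <<e,<e,t>>,<e,<e,t>>> combines with toma of type <e,<e,t>>: type <e,<e,t>>.
[[toma gex] lorp] — lorp of type <<e,<e,t>>,<<e,e>,e>> combines with [toma gex] of type <e,<e,t>>: type <<e,e>,e>.
[florp [[toma gex] lorp]] — [[toma gex] lorp] of type <<e,e>,e> combines with florp of type <e,e>: type e.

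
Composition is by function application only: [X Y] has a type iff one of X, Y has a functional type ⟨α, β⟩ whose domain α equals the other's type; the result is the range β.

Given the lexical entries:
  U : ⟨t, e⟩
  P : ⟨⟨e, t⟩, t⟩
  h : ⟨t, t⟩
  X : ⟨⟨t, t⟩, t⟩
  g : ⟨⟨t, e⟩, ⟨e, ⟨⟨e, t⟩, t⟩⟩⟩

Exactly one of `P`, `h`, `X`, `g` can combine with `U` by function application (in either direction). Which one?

g

P : ⟨⟨e, t⟩, t⟩ — no; U wants t, and P wants ⟨e, t⟩.
h : ⟨t, t⟩ — no; U wants t, and h wants t.
X : ⟨⟨t, t⟩, t⟩ — no; U wants t, and X wants ⟨t, t⟩.
g — combines: g : ⟨⟨t, e⟩, ⟨e, ⟨⟨e, t⟩, t⟩⟩⟩ takes U : ⟨t, e⟩ as argument, giving ⟨e, ⟨⟨e, t⟩, t⟩⟩.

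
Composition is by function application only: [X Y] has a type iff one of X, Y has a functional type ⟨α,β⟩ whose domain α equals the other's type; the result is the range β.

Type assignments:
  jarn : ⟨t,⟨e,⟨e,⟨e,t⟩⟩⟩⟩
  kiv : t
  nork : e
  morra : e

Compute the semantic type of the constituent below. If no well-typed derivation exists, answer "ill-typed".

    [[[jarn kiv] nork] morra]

⟨e,t⟩

[jarn kiv] — jarn of type ⟨t,⟨e,⟨e,⟨e,t⟩⟩⟩⟩ combines with kiv of type t: type ⟨e,⟨e,⟨e,t⟩⟩⟩.
[[jarn kiv] nork] — [jarn kiv] of type ⟨e,⟨e,⟨e,t⟩⟩⟩ combines with nork of type e: type ⟨e,⟨e,t⟩⟩.
[[[jarn kiv] nork] morra] — [[jarn kiv] nork] of type ⟨e,⟨e,t⟩⟩ combines with morra of type e: type ⟨e,t⟩.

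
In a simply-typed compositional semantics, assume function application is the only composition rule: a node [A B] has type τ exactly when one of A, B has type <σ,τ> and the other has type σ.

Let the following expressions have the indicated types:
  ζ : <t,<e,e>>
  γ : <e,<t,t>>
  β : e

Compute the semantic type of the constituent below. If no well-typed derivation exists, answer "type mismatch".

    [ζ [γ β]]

[γ β]: functor γ : <e,<t,t>>, argument β : e; result <t,t>.
[ζ [γ β]]: <t,<e,e>> with <t,t> — neither is a function whose domain matches the other; composition fails here.

type mismatch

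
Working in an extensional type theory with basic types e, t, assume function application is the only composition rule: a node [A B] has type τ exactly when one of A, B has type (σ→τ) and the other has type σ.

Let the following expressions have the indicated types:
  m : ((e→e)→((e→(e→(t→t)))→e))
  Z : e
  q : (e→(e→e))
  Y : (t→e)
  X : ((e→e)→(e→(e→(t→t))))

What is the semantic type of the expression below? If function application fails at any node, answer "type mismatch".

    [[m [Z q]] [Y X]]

type mismatch

[Z q]: functor q : (e→(e→e)), argument Z : e; result (e→e).
[m [Z q]]: functor m : ((e→e)→((e→(e→(t→t)))→e)), argument [Z q] : (e→e); result ((e→(e→(t→t)))→e).
[Y X]: (t→e) and ((e→e)→(e→(e→(t→t)))) cannot combine by function application — type clash.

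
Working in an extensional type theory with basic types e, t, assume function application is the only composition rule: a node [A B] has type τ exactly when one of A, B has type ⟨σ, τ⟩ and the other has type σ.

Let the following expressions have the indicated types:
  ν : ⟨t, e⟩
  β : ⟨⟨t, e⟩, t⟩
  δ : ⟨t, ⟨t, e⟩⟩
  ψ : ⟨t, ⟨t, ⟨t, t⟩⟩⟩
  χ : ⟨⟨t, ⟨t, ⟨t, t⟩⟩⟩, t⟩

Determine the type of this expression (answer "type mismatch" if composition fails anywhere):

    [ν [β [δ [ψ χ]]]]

[ψ χ]: functor χ : ⟨⟨t, ⟨t, ⟨t, t⟩⟩⟩, t⟩, argument ψ : ⟨t, ⟨t, ⟨t, t⟩⟩⟩; result t.
[δ [ψ χ]]: functor δ : ⟨t, ⟨t, e⟩⟩, argument [ψ χ] : t; result ⟨t, e⟩.
[β [δ [ψ χ]]]: functor β : ⟨⟨t, e⟩, t⟩, argument [δ [ψ χ]] : ⟨t, e⟩; result t.
[ν [β [δ [ψ χ]]]]: functor ν : ⟨t, e⟩, argument [β [δ [ψ χ]]] : t; result e.

e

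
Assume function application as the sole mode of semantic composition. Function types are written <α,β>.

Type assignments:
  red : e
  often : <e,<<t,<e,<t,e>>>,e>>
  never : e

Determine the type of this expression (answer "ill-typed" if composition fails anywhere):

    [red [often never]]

[often never]: functor often : <e,<<t,<e,<t,e>>>,e>>, argument never : e; result <<t,<e,<t,e>>>,e>.
[red [often never]]: e with <<t,<e,<t,e>>>,e> — neither is a function whose domain matches the other; composition fails here.

ill-typed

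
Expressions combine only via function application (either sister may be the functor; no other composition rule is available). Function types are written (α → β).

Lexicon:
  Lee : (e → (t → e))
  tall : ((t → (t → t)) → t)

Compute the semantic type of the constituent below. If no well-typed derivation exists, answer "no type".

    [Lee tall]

At [Lee tall]: neither (e → (t → e)) nor ((t → (t → t)) → t) can take the other as argument; the node is ill-typed.

no type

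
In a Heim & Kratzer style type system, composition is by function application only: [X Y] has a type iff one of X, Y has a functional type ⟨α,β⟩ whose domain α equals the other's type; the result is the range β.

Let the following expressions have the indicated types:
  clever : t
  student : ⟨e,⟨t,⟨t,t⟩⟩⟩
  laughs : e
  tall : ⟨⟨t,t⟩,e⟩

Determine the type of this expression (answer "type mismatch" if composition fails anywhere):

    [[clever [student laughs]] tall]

[student laughs] — student of type ⟨e,⟨t,⟨t,t⟩⟩⟩ combines with laughs of type e: type ⟨t,⟨t,t⟩⟩.
[clever [student laughs]] — [student laughs] of type ⟨t,⟨t,t⟩⟩ combines with clever of type t: type ⟨t,t⟩.
[[clever [student laughs]] tall] — tall of type ⟨⟨t,t⟩,e⟩ combines with [clever [student laughs]] of type ⟨t,t⟩: type e.

e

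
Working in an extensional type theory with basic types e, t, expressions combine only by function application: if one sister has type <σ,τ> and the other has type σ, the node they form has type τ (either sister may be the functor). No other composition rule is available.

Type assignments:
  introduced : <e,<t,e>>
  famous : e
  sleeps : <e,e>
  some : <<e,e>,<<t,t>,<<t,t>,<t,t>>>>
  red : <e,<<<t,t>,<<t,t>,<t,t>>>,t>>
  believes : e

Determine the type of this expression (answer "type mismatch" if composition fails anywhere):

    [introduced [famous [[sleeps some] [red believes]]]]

[sleeps some]: functor some : <<e,e>,<<t,t>,<<t,t>,<t,t>>>>, argument sleeps : <e,e>; result <<t,t>,<<t,t>,<t,t>>>.
[red believes]: functor red : <e,<<<t,t>,<<t,t>,<t,t>>>,t>>, argument believes : e; result <<<t,t>,<<t,t>,<t,t>>>,t>.
[[sleeps some] [red believes]]: functor [red believes] : <<<t,t>,<<t,t>,<t,t>>>,t>, argument [sleeps some] : <<t,t>,<<t,t>,<t,t>>>; result t.
[famous [[sleeps some] [red believes]]]: e and t cannot combine by function application — type clash.

type mismatch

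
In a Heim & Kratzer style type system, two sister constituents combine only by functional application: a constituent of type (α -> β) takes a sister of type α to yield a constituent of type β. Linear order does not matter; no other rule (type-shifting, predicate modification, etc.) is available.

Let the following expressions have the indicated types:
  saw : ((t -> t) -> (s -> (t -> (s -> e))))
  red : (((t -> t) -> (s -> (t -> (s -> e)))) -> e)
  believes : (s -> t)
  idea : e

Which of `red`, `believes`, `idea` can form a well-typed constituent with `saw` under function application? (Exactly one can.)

red — combines: red : (((t -> t) -> (s -> (t -> (s -> e)))) -> e) takes saw : ((t -> t) -> (s -> (t -> (s -> e)))) as argument, giving e.
believes : (s -> t) — saw needs (t -> t); believes needs s; neither fits.
idea : e — saw needs (t -> t); idea needs nothing (atomic); neither fits.

red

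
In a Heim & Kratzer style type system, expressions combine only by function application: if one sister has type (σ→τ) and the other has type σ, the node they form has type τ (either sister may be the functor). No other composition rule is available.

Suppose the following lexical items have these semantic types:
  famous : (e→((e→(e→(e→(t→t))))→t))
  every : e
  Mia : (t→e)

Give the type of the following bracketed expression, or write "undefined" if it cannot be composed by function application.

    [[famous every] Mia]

undefined

[famous every]: (e→((e→(e→(e→(t→t))))→t)) applied to e yields ((e→(e→(e→(t→t))))→t).
[[famous every] Mia]: ((e→(e→(e→(t→t))))→t) and (t→e) cannot combine by function application — type clash.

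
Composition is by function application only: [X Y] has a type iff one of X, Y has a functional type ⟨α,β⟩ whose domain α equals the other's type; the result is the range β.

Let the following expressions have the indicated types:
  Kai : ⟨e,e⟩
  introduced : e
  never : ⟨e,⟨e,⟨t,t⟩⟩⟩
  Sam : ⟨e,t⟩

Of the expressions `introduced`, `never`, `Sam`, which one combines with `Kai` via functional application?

introduced

introduced — combines: Kai : ⟨e,e⟩ takes introduced : e as argument, giving e.
never : ⟨e,⟨e,⟨t,t⟩⟩⟩ — no; Kai wants e, and never wants e.
Sam : ⟨e,t⟩ — no; Kai wants e, and Sam wants e.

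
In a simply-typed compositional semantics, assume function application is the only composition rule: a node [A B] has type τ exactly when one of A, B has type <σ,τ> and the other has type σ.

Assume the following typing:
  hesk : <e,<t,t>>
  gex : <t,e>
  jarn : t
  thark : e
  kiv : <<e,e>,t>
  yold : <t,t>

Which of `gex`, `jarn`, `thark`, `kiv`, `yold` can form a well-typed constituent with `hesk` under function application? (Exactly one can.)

thark

gex : <t,e> — hesk needs e; gex needs t; neither fits.
jarn : t — hesk needs e; jarn needs nothing (atomic); neither fits.
thark — combines: hesk : <e,<t,t>> takes thark : e as argument, giving <t,t>.
kiv : <<e,e>,t> — hesk needs e; kiv needs <e,e>; neither fits.
yold : <t,t> — hesk needs e; yold needs t; neither fits.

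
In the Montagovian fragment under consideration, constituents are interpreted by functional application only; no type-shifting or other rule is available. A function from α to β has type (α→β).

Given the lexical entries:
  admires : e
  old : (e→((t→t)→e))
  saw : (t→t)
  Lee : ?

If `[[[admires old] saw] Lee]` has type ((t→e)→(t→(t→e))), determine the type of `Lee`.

(e→((t→e)→(t→(t→e))))

For [[[admires old] saw] Lee] to have type ((t→e)→(t→(t→e))) with [[admires old] saw] of type e, Lee must be the function: Lee : (e→((t→e)→(t→(t→e)))).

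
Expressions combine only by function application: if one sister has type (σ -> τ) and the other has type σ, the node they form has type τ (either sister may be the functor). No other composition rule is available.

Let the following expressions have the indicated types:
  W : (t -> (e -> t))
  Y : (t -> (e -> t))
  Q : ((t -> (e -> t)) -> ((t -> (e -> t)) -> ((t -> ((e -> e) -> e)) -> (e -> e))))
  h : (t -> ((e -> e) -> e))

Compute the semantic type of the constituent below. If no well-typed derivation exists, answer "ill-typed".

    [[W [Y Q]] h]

At [Y Q], Q : ((t -> (e -> t)) -> ((t -> (e -> t)) -> ((t -> ((e -> e) -> e)) -> (e -> e)))) takes Y : (t -> (e -> t)), giving ((t -> (e -> t)) -> ((t -> ((e -> e) -> e)) -> (e -> e))).
At [W [Y Q]], [Y Q] : ((t -> (e -> t)) -> ((t -> ((e -> e) -> e)) -> (e -> e))) takes W : (t -> (e -> t)), giving ((t -> ((e -> e) -> e)) -> (e -> e)).
At [[W [Y Q]] h], [W [Y Q]] : ((t -> ((e -> e) -> e)) -> (e -> e)) takes h : (t -> ((e -> e) -> e)), giving (e -> e).

(e -> e)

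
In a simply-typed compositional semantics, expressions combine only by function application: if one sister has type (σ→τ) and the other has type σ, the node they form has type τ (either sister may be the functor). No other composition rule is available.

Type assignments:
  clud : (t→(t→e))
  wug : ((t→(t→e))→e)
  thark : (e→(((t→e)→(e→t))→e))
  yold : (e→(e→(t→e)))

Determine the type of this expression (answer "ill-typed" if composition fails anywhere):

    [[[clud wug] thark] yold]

ill-typed

[clud wug]: ((t→(t→e))→e) applied to (t→(t→e)) yields e.
[[clud wug] thark]: (e→(((t→e)→(e→t))→e)) applied to e yields (((t→e)→(e→t))→e).
At [[[clud wug] thark] yold]: neither (((t→e)→(e→t))→e) nor (e→(e→(t→e))) can take the other as argument; the node is ill-typed.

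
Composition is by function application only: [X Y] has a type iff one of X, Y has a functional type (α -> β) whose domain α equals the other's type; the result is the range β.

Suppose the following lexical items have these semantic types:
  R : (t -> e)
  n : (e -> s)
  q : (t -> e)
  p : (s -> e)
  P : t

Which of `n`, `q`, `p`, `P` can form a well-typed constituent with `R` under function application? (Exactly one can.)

n : (e -> s) — does not combine with R.
q : (t -> e) — does not combine with R.
p : (s -> e) — does not combine with R.
P — combines: R : (t -> e) takes P : t as argument, giving e.

P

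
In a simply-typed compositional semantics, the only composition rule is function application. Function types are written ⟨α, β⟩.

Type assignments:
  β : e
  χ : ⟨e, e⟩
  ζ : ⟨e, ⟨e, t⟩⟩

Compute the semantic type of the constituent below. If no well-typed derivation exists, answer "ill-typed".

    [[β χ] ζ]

At [β χ], χ : ⟨e, e⟩ takes β : e, giving e.
At [[β χ] ζ], ζ : ⟨e, ⟨e, t⟩⟩ takes [β χ] : e, giving ⟨e, t⟩.

⟨e, t⟩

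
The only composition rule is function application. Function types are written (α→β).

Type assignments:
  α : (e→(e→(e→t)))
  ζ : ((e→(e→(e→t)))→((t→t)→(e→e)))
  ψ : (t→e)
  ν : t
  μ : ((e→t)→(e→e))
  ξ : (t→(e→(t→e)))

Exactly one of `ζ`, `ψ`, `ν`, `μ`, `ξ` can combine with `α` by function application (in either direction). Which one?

ζ — combines: ζ : ((e→(e→(e→t)))→((t→t)→(e→e))) takes α : (e→(e→(e→t))) as argument, giving ((t→t)→(e→e)).
ψ : (t→e) — no; α wants e, and ψ wants t.
ν : t — no; α wants e, and ν wants nothing (atomic).
μ : ((e→t)→(e→e)) — no; α wants e, and μ wants (e→t).
ξ : (t→(e→(t→e))) — no; α wants e, and ξ wants t.

ζ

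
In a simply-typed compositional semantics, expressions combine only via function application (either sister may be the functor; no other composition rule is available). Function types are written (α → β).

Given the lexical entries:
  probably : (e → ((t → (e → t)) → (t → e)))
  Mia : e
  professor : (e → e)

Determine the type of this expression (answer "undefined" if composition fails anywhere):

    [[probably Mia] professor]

undefined

[probably Mia] — probably of type (e → ((t → (e → t)) → (t → e))) combines with Mia of type e: type ((t → (e → t)) → (t → e)).
[[probably Mia] professor]: ((t → (e → t)) → (t → e)) and (e → e) cannot combine by function application — type clash.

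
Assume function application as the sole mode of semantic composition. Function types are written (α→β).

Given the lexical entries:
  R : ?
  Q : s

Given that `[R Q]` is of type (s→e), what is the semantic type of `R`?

For [R Q] to have type (s→e) with Q of type s, R must be the function: R : (s→(s→e)).

(s→(s→e))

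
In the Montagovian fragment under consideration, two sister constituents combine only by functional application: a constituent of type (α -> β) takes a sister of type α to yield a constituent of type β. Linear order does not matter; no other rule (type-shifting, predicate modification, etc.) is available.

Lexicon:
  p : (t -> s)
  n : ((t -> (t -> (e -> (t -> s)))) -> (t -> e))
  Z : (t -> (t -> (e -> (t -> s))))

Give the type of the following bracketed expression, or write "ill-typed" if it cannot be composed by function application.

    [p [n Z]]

ill-typed

[n Z] — n of type ((t -> (t -> (e -> (t -> s)))) -> (t -> e)) combines with Z of type (t -> (t -> (e -> (t -> s)))): type (t -> e).
[p [n Z]]: (t -> s) with (t -> e) — neither is a function whose domain matches the other; composition fails here.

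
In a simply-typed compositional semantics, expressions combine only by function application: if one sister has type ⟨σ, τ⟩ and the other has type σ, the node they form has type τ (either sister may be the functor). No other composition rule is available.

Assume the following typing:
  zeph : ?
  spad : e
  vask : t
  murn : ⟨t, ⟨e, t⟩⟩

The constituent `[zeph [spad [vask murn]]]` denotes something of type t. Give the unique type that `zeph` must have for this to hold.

⟨t, t⟩

[zeph [spad [vask murn]]] must have type t. The sister [spad [vask murn]] has type t; that is not a function onto t, so zeph must be the functor, of type ⟨t, t⟩.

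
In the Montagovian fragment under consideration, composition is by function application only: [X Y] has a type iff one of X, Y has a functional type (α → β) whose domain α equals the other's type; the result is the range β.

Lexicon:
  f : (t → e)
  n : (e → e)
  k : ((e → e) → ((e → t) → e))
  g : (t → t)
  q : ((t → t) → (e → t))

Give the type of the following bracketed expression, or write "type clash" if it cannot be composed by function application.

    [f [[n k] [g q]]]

At [n k], k : ((e → e) → ((e → t) → e)) takes n : (e → e), giving ((e → t) → e).
At [g q], q : ((t → t) → (e → t)) takes g : (t → t), giving (e → t).
At [[n k] [g q]], [n k] : ((e → t) → e) takes [g q] : (e → t), giving e.
[f [[n k] [g q]]]: (t → e) with e — neither is a function whose domain matches the other; composition fails here.

type clash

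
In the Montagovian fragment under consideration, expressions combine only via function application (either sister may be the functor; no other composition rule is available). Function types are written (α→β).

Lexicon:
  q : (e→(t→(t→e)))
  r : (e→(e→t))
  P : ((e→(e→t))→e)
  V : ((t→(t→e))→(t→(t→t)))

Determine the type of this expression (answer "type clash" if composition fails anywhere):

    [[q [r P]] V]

At [r P], P : ((e→(e→t))→e) takes r : (e→(e→t)), giving e.
At [q [r P]], q : (e→(t→(t→e))) takes [r P] : e, giving (t→(t→e)).
At [[q [r P]] V], V : ((t→(t→e))→(t→(t→t))) takes [q [r P]] : (t→(t→e)), giving (t→(t→t)).

(t→(t→t))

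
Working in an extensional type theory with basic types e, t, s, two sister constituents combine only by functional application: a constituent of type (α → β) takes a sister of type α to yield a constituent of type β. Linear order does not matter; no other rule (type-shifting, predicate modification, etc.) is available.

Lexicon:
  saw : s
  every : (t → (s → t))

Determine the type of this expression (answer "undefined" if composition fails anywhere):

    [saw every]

[saw every]: s with (t → (s → t)) — neither is a function whose domain matches the other; composition fails here.

undefined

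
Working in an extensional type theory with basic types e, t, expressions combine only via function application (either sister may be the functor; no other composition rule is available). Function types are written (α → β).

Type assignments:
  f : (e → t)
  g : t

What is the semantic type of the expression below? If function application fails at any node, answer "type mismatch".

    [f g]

[f g]: (e → t) and t cannot combine by function application — type clash.

type mismatch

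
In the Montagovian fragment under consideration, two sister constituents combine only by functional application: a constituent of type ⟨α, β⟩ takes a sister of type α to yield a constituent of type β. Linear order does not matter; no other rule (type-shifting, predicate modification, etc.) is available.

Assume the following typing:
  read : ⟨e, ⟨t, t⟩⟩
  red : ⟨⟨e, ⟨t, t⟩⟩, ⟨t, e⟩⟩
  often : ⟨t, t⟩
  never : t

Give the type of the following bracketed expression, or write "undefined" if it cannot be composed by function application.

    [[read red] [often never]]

[read red] — red of type ⟨⟨e, ⟨t, t⟩⟩, ⟨t, e⟩⟩ combines with read of type ⟨e, ⟨t, t⟩⟩: type ⟨t, e⟩.
[often never] — often of type ⟨t, t⟩ combines with never of type t: type t.
[[read red] [often never]] — [read red] of type ⟨t, e⟩ combines with [often never] of type t: type e.

e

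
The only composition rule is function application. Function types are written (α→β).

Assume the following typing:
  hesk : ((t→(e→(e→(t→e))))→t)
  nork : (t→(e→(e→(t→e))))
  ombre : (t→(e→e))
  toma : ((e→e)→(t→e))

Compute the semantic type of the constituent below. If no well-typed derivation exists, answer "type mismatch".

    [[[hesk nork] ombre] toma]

(t→e)

[hesk nork] — hesk of type ((t→(e→(e→(t→e))))→t) combines with nork of type (t→(e→(e→(t→e)))): type t.
[[hesk nork] ombre] — ombre of type (t→(e→e)) combines with [hesk nork] of type t: type (e→e).
[[[hesk nork] ombre] toma] — toma of type ((e→e)→(t→e)) combines with [[hesk nork] ombre] of type (e→e): type (t→e).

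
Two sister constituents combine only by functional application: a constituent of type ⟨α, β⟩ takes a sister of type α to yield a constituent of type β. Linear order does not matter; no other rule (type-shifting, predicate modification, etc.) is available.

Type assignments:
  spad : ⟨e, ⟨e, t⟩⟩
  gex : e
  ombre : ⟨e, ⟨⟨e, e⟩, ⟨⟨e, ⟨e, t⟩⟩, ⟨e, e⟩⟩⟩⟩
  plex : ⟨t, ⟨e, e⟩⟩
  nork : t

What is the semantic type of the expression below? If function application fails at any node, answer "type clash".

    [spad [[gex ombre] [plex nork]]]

[gex ombre]: functor ombre : ⟨e, ⟨⟨e, e⟩, ⟨⟨e, ⟨e, t⟩⟩, ⟨e, e⟩⟩⟩⟩, argument gex : e; result ⟨⟨e, e⟩, ⟨⟨e, ⟨e, t⟩⟩, ⟨e, e⟩⟩⟩.
[plex nork]: functor plex : ⟨t, ⟨e, e⟩⟩, argument nork : t; result ⟨e, e⟩.
[[gex ombre] [plex nork]]: functor [gex ombre] : ⟨⟨e, e⟩, ⟨⟨e, ⟨e, t⟩⟩, ⟨e, e⟩⟩⟩, argument [plex nork] : ⟨e, e⟩; result ⟨⟨e, ⟨e, t⟩⟩, ⟨e, e⟩⟩.
[spad [[gex ombre] [plex nork]]]: functor [[gex ombre] [plex nork]] : ⟨⟨e, ⟨e, t⟩⟩, ⟨e, e⟩⟩, argument spad : ⟨e, ⟨e, t⟩⟩; result ⟨e, e⟩.

⟨e, e⟩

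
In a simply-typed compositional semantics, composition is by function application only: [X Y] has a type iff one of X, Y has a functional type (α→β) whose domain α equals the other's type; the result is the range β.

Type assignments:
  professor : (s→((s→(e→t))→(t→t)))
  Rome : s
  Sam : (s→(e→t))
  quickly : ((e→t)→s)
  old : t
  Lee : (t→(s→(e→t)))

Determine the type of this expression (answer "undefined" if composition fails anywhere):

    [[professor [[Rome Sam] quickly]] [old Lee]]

(t→t)

At [Rome Sam], Sam : (s→(e→t)) takes Rome : s, giving (e→t).
At [[Rome Sam] quickly], quickly : ((e→t)→s) takes [Rome Sam] : (e→t), giving s.
At [professor [[Rome Sam] quickly]], professor : (s→((s→(e→t))→(t→t))) takes [[Rome Sam] quickly] : s, giving ((s→(e→t))→(t→t)).
At [old Lee], Lee : (t→(s→(e→t))) takes old : t, giving (s→(e→t)).
At [[professor [[Rome Sam] quickly]] [old Lee]], [professor [[Rome Sam] quickly]] : ((s→(e→t))→(t→t)) takes [old Lee] : (s→(e→t)), giving (t→t).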